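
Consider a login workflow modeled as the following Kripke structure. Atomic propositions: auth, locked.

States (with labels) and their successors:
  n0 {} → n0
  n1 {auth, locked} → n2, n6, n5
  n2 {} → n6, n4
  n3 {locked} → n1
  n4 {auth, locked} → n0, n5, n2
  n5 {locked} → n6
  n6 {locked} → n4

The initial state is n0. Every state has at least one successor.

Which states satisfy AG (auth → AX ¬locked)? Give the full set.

{n0}

States satisfying auth → AX ¬locked: {n0, n2, n3, n5, n6}.
States satisfying AG (auth → AX ¬locked): {n0}.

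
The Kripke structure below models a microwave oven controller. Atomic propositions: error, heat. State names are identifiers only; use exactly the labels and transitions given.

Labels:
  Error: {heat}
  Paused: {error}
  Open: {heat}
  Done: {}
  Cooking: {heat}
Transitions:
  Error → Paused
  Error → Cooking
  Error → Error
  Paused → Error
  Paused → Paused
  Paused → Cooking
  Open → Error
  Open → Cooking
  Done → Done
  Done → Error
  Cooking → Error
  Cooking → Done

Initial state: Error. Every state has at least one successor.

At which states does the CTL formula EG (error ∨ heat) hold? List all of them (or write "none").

{Error, Paused, Open, Cooking}

States satisfying error ∨ heat: {Error, Paused, Open, Cooking}.
States satisfying EG (error ∨ heat): {Error, Paused, Open, Cooking}.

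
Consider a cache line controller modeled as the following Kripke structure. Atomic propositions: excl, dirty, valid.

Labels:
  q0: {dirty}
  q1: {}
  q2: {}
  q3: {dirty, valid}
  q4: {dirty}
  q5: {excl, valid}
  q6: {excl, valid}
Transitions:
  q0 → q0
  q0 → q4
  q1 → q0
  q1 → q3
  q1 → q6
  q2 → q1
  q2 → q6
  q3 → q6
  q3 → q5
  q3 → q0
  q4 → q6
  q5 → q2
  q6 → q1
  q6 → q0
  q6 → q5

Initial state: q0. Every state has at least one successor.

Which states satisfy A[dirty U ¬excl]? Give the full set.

{q0, q1, q2, q3, q4}

States satisfying dirty: {q0, q3, q4}.
States satisfying ¬excl: {q0, q1, q2, q3, q4}.
States satisfying A[dirty U ¬excl]: {q0, q1, q2, q3, q4}.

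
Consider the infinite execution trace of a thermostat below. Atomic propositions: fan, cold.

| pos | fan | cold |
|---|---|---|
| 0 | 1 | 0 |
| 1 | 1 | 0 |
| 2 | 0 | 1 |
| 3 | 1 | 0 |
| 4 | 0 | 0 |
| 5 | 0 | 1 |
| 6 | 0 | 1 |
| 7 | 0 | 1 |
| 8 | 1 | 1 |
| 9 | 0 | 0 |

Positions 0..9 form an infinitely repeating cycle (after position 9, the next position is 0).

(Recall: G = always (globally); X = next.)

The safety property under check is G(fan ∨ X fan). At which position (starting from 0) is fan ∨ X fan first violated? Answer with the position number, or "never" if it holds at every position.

4

Check fan ∨ X fan at each position in order: 0 ✓, 1 ✓, 2 ✓, 3 ✓.
At position 4 the labels are {} and the next position 5 has {cold}, so fan ∨ X fan is false there. This is the first violation.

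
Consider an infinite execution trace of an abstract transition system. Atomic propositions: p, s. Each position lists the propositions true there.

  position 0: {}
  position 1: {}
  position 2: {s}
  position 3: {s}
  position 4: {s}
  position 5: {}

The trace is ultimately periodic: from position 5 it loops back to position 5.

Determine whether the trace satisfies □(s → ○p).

s → ○p must hold at every position from 0 onward. It fails at position 2, so □(s → ○p) is false.
Positions where s holds: 2, 3, 4.
Check ○p at each: 2→fails, 3→fails, 4→fails.

Does not hold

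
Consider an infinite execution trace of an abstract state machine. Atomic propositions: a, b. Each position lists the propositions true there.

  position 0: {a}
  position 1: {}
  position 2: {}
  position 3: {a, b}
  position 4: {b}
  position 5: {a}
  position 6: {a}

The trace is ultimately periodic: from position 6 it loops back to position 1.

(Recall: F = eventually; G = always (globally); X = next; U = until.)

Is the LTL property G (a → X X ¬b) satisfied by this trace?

Holds

a → X X ¬b holds at every position 0..6, and those are all positions ever visited, so G (a → X X ¬b) holds.
Positions where a holds: 0, 3, 5, 6.
Check X X ¬b at each: 0→ok, 3→ok, 5→ok, 6→ok.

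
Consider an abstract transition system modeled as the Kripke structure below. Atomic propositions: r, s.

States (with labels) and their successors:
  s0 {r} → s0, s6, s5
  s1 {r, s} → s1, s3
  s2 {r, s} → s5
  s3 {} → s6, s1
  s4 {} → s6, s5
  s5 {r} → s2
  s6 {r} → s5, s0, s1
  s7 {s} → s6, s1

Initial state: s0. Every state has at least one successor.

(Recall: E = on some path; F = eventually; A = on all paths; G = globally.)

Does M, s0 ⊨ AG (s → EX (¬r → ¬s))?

States satisfying s → EX (¬r → ¬s): {s0, s1, s2, s3, s4, s5, s6, s7}.
States satisfying AG (s → EX (¬r → ¬s)): {s0, s1, s2, s3, s4, s5, s6, s7}.
Every state reachable from s0 satisfies s → EX (¬r → ¬s).
s0 ∈ Sat(AG (s → EX (¬r → ¬s))).

Satisfied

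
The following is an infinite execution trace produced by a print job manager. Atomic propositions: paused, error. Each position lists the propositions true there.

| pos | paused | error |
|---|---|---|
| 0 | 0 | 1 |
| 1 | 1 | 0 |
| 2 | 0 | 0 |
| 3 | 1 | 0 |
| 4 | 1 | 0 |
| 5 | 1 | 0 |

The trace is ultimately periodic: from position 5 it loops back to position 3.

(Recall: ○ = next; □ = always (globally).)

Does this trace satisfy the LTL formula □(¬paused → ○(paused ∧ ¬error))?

Yes

¬paused → ○(paused ∧ ¬error) holds at every position 0..5, and those are all positions ever visited, so □(¬paused → ○(paused ∧ ¬error)) holds.
Positions where ¬paused holds: 0, 2.
Check ○(paused ∧ ¬error) at each: 0→ok, 2→ok.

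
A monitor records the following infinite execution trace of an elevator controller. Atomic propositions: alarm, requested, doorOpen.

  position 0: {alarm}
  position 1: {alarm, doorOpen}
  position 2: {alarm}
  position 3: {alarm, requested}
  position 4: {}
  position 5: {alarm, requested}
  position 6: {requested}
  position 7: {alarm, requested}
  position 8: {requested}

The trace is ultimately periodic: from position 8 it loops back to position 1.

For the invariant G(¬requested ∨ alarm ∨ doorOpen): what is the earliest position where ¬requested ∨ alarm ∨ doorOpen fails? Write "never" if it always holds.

Check ¬requested ∨ alarm ∨ doorOpen at each position in order: 0 ✓, 1 ✓, 2 ✓, 3 ✓, 4 ✓, 5 ✓.
At position 6 the labels are {requested}, so ¬requested ∨ alarm ∨ doorOpen is false there. This is the first violation.

6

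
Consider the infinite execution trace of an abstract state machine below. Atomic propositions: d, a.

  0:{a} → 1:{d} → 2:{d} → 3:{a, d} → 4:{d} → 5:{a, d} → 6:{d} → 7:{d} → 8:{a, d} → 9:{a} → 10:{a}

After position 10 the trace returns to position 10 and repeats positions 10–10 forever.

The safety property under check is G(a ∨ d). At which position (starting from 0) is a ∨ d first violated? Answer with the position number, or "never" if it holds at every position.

a ∨ d holds at every position 0..10, and those are all the positions the trace ever visits, so the invariant G(a ∨ d) is never violated.

never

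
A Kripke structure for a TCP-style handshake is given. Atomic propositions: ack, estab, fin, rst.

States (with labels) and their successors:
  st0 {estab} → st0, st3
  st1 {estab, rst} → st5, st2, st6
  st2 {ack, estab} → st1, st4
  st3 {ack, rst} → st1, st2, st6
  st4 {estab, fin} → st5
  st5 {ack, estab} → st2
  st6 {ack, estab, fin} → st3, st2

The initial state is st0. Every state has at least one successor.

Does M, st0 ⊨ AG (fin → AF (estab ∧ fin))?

States satisfying fin → AF (estab ∧ fin): {st0, st1, st2, st3, st4, st5, st6}.
States satisfying AG (fin → AF (estab ∧ fin)): {st0, st1, st2, st3, st4, st5, st6}.
Every state reachable from st0 satisfies fin → AF (estab ∧ fin).
st0 ∈ Sat(AG (fin → AF (estab ∧ fin))).

Holds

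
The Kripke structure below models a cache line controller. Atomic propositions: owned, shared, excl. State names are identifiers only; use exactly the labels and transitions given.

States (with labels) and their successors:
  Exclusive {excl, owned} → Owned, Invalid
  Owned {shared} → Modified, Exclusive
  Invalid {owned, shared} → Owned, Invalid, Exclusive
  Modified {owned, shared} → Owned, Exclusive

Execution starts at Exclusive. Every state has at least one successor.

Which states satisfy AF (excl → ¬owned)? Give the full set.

{Exclusive, Owned, Invalid, Modified}

States satisfying excl → ¬owned: {Owned, Invalid, Modified}.
States satisfying AF (excl → ¬owned): {Exclusive, Owned, Invalid, Modified}.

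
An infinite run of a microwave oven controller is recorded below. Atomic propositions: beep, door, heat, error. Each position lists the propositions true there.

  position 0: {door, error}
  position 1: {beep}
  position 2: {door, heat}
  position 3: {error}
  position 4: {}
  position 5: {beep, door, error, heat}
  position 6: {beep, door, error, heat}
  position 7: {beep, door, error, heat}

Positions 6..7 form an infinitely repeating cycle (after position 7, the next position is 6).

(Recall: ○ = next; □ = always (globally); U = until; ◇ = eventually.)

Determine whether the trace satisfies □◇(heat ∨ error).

◇(heat ∨ error) holds at every position 0..7, and those are all positions ever visited, so □◇(heat ∨ error) holds.

Holds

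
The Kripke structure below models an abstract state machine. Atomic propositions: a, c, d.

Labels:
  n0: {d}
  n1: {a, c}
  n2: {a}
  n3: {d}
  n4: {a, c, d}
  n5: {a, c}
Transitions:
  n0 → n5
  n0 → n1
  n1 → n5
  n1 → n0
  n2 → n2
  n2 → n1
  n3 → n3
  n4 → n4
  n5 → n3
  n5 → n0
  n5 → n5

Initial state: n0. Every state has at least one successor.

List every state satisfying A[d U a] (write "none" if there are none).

States satisfying d: {n0, n3, n4}.
States satisfying a: {n1, n2, n4, n5}.
States satisfying A[d U a]: {n0, n1, n2, n4, n5}.

{n0, n1, n2, n4, n5}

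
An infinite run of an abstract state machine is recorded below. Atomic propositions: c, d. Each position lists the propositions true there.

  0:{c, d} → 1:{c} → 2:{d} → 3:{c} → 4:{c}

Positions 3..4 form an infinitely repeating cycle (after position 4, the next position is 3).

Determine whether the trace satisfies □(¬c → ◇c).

Satisfied

¬c → ◇c holds at every position 0..4, and those are all positions ever visited, so □(¬c → ◇c) holds.
Positions where ¬c holds: 2.
Check ◇c at each: 2→ok.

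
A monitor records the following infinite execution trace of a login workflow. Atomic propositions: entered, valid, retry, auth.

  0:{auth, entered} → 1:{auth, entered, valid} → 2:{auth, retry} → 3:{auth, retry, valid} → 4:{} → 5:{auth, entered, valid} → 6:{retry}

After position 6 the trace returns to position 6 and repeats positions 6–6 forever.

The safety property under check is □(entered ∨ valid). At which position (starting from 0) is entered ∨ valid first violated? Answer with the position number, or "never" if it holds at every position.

2

Check entered ∨ valid at each position in order: 0 ✓, 1 ✓.
At position 2 the labels are {auth, retry}, so entered ∨ valid is false there. This is the first violation.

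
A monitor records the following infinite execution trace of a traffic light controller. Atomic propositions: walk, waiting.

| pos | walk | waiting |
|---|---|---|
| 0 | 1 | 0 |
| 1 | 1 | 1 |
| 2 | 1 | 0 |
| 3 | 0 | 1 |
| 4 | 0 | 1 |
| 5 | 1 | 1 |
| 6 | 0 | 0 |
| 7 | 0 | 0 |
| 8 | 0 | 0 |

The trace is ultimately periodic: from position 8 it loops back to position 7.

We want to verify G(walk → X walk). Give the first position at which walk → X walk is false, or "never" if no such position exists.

Check walk → X walk at each position in order: 0 ✓, 1 ✓.
At position 2 the labels are {walk} and the next position 3 has {waiting}, so walk → X walk is false there. This is the first violation.

2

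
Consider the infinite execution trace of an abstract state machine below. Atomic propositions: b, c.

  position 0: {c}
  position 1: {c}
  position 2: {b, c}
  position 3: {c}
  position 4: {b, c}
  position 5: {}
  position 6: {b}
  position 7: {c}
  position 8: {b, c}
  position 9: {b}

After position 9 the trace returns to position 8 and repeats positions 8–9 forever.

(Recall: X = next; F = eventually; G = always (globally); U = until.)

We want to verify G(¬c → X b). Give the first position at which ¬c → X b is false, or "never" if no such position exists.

Check ¬c → X b at each position in order: 0 ✓, 1 ✓, 2 ✓, 3 ✓, 4 ✓, 5 ✓.
At position 6 the labels are {b} and the next position 7 has {c}, so ¬c → X b is false there. This is the first violation.

6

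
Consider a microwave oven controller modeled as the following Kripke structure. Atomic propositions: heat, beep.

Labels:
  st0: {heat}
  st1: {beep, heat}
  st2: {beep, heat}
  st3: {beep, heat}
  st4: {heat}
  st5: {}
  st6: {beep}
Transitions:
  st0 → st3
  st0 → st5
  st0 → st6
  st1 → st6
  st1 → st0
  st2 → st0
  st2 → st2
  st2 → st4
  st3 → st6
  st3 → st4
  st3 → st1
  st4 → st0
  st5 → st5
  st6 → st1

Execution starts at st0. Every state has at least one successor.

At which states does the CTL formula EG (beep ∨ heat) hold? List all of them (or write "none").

States satisfying beep ∨ heat: {st0, st1, st2, st3, st4, st6}.
States satisfying EG (beep ∨ heat): {st0, st1, st2, st3, st4, st6}.

{st0, st1, st2, st3, st4, st6}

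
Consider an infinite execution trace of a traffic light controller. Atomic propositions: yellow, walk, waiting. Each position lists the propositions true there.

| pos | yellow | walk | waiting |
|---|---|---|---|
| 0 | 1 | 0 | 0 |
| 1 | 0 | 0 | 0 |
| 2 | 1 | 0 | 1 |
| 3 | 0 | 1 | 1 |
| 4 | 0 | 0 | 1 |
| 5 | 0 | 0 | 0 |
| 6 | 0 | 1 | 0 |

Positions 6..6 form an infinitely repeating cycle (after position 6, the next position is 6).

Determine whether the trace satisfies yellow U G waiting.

Walking from position 0: at position 1, G waiting has not yet held and yellow fails, so yellow U G waiting is false.

Violated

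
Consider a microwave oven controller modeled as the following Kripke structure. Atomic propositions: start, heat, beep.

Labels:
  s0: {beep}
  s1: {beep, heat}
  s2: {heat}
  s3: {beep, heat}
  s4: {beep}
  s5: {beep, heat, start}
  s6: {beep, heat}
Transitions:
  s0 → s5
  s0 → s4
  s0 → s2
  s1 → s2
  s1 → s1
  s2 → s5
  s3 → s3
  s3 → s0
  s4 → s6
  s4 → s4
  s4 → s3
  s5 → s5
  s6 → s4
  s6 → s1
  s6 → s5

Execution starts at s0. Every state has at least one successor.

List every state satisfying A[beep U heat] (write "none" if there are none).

{s1, s2, s3, s5, s6}

States satisfying beep: {s0, s1, s3, s4, s5, s6}.
States satisfying heat: {s1, s2, s3, s5, s6}.
States satisfying A[beep U heat]: {s1, s2, s3, s5, s6}.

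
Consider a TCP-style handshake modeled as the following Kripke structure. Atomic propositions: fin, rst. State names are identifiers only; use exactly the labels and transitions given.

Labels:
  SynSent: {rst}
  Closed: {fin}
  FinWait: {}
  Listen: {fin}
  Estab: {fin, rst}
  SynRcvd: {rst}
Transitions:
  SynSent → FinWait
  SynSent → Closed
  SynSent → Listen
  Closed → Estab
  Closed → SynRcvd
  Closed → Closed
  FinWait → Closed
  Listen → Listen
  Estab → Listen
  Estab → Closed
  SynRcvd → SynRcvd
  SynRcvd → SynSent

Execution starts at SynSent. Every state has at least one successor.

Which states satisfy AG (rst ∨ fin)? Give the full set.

{Listen}

States satisfying rst ∨ fin: {SynSent, Closed, Listen, Estab, SynRcvd}.
States satisfying AG (rst ∨ fin): {Listen}.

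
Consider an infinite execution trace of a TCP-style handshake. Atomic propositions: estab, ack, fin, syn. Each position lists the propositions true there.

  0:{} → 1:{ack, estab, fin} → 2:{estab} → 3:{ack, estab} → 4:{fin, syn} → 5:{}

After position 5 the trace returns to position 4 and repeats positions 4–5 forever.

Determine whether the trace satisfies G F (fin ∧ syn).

F (fin ∧ syn) holds at every position 0..5, and those are all positions ever visited, so G F (fin ∧ syn) holds.

Yes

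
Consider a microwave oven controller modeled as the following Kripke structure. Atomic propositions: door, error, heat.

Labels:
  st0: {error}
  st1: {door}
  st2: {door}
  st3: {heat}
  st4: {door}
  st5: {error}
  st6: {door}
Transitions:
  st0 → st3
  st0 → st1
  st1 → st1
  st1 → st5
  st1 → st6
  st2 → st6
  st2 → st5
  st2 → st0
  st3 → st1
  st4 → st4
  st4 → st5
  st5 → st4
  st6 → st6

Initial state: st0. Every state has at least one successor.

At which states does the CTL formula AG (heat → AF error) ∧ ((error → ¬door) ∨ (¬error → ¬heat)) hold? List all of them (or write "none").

{st1, st4, st5, st6}

States satisfying heat → AF error: {st0, st1, st2, st4, st5, st6}.
States satisfying AG (heat → AF error): {st1, st4, st5, st6}.
States satisfying ¬door: {st0, st3, st5}.
States satisfying error → ¬door: {st0, st1, st2, st3, st4, st5, st6}.
States satisfying ¬error: {st1, st2, st3, st4, st6}.
States satisfying ¬heat: {st0, st1, st2, st4, st5, st6}.
States satisfying ¬error → ¬heat: {st0, st1, st2, st4, st5, st6}.
States satisfying (error → ¬door) ∨ (¬error → ¬heat): {st0, st1, st2, st3, st4, st5, st6}.
States satisfying AG (heat → AF error) ∧ ((error → ¬door) ∨ (¬error → ¬heat)): {st1, st4, st5, st6}.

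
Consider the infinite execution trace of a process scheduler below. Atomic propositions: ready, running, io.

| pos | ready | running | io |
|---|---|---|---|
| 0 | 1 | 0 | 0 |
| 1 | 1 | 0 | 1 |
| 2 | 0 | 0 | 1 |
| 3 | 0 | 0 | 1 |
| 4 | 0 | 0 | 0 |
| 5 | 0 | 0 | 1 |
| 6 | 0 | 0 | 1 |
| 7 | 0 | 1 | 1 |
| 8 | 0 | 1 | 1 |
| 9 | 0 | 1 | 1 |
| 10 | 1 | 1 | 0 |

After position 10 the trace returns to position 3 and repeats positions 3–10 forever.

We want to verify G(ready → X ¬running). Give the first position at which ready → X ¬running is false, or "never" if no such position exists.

never

ready → X ¬running holds at every position 0..10, and those are all the positions the trace ever visits, so the invariant G(ready → X ¬running) is never violated.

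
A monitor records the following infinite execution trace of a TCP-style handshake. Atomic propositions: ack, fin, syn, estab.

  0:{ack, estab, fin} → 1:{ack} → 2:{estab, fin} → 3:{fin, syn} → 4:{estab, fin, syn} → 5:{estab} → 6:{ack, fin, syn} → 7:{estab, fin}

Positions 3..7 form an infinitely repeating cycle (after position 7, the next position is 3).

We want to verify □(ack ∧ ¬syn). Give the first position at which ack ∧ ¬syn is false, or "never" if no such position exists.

Check ack ∧ ¬syn at each position in order: 0 ✓, 1 ✓.
At position 2 the labels are {estab, fin}, so ack ∧ ¬syn is false there. This is the first violation.

2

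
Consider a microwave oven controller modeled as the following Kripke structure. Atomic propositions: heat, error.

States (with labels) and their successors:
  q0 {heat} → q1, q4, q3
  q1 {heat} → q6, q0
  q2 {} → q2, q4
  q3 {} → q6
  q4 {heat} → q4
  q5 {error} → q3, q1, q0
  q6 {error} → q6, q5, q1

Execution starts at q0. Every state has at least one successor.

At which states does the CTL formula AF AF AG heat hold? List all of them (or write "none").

{q4}

States satisfying AF AG heat: {q4}.
States satisfying AF AF AG heat: {q4}.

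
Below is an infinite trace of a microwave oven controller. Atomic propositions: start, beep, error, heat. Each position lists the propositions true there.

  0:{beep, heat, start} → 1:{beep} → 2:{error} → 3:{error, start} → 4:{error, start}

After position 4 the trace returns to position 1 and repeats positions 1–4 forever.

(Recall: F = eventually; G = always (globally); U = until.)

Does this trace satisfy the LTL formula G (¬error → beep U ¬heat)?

¬error → beep U ¬heat holds at every position 0..4, and those are all positions ever visited, so G (¬error → beep U ¬heat) holds.
Positions where ¬error holds: 0, 1.
Check beep U ¬heat at each: 0→ok, 1→ok.

Holds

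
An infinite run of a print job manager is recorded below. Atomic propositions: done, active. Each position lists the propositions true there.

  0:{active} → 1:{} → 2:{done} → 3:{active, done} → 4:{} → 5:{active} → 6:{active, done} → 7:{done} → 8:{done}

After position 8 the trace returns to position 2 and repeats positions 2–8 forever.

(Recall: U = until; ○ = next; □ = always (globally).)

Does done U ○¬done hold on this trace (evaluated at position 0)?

Walking from position 0: ○¬done first holds at position 0, and done holds at every earlier position along the way, so done U ○¬done holds.

Holds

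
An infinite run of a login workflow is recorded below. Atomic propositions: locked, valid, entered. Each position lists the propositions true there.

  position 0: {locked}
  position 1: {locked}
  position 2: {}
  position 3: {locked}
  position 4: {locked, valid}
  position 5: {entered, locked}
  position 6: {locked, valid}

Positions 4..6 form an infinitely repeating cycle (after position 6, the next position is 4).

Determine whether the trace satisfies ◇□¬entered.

□¬entered is false at every position 0..6, so it never becomes true and ◇□¬entered fails.

No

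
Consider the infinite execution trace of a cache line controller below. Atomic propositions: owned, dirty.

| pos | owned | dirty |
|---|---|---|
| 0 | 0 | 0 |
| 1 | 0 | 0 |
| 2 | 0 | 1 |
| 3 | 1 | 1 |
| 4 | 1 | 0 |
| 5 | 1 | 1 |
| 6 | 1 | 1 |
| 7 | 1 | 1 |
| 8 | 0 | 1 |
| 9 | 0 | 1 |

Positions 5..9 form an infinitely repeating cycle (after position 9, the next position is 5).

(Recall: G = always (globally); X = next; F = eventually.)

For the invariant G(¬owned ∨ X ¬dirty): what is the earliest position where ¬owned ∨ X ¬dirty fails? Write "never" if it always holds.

Check ¬owned ∨ X ¬dirty at each position in order: 0 ✓, 1 ✓, 2 ✓, 3 ✓.
At position 4 the labels are {owned} and the next position 5 has {dirty, owned}, so ¬owned ∨ X ¬dirty is false there. This is the first violation.

4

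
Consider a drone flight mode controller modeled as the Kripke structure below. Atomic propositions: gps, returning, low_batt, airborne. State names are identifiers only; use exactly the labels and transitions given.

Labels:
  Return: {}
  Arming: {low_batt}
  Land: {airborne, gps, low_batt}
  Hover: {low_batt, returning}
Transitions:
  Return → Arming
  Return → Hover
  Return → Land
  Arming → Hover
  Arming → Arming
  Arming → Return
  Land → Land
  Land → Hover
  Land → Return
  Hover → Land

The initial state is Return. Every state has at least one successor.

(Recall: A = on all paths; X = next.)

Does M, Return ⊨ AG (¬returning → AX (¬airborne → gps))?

States satisfying ¬returning → AX (¬airborne → gps): {Hover}.
States satisfying AG (¬returning → AX (¬airborne → gps)): ∅.
Arming is reachable from Return and violates ¬returning → AX (¬airborne → gps), so AG fails at Return.
Return ∉ Sat(AG (¬returning → AX (¬airborne → gps))).

Does not hold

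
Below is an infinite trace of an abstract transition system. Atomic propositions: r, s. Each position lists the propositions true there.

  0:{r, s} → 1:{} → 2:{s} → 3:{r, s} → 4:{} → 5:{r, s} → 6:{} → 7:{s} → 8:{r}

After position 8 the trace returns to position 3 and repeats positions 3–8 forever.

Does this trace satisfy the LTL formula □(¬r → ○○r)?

¬r → ○○r must hold at every position from 0 onward. It fails at position 2, so □(¬r → ○○r) is false.
Positions where ¬r holds: 1, 2, 4, 6, 7.
Check ○○r at each: 1→ok, 2→fails, 4→fails, 6→ok, 7→ok.

Does not hold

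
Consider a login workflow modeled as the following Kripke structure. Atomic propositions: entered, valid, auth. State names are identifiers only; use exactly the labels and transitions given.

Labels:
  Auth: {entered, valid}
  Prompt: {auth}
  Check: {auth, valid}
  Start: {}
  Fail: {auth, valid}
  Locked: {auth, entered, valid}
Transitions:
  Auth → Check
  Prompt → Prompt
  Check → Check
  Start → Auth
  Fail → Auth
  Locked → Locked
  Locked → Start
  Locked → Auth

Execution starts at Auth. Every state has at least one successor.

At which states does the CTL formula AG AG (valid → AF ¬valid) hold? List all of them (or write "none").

{Prompt}

States satisfying AG (valid → AF ¬valid): {Prompt}.
States satisfying AG AG (valid → AF ¬valid): {Prompt}.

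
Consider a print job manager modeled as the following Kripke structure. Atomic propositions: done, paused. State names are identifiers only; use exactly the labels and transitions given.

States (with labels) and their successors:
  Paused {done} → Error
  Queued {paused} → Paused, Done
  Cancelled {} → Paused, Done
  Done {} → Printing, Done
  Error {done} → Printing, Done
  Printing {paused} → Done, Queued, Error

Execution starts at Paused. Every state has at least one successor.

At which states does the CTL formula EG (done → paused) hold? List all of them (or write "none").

States satisfying done → paused: {Queued, Cancelled, Done, Printing}.
States satisfying EG (done → paused): {Queued, Cancelled, Done, Printing}.

{Queued, Cancelled, Done, Printing}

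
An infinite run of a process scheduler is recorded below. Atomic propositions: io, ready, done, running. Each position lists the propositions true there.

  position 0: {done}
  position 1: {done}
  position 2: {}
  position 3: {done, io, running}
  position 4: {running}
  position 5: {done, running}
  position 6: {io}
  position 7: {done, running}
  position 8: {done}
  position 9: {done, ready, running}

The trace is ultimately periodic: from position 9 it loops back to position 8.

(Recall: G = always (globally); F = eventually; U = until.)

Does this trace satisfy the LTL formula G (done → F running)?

Yes

done → F running holds at every position 0..9, and those are all positions ever visited, so G (done → F running) holds.
Positions where done holds: 0, 1, 3, 5, 7, 8, 9.
Check F running at each: 0→ok, 1→ok, 3→ok, 5→ok, 7→ok, 8→ok, 9→ok.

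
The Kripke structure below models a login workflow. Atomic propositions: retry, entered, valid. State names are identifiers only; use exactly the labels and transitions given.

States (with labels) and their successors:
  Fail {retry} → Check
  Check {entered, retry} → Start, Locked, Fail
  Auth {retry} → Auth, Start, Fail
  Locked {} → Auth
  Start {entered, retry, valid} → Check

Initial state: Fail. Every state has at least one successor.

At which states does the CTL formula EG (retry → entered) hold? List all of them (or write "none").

{Check, Start}

States satisfying retry → entered: {Check, Locked, Start}.
States satisfying EG (retry → entered): {Check, Start}.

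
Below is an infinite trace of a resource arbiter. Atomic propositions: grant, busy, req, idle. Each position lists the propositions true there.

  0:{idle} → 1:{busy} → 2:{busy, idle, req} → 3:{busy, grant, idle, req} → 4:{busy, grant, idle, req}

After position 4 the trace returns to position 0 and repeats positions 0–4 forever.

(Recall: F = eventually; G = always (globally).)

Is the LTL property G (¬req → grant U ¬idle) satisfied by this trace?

Violated

¬req → grant U ¬idle must hold at every position from 0 onward. It fails at position 0, so G (¬req → grant U ¬idle) is false.
Positions where ¬req holds: 0, 1.
Check grant U ¬idle at each: 0→fails, 1→ok.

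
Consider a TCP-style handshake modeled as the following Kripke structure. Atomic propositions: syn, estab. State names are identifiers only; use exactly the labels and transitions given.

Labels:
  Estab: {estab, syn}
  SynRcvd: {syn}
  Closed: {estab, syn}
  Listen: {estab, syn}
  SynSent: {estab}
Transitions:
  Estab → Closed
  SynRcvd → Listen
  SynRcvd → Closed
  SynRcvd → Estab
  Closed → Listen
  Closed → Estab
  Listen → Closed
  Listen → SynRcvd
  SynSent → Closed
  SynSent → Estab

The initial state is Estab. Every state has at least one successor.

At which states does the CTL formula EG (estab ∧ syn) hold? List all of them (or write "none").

States satisfying estab ∧ syn: {Estab, Closed, Listen}.
States satisfying EG (estab ∧ syn): {Estab, Closed, Listen}.

{Estab, Closed, Listen}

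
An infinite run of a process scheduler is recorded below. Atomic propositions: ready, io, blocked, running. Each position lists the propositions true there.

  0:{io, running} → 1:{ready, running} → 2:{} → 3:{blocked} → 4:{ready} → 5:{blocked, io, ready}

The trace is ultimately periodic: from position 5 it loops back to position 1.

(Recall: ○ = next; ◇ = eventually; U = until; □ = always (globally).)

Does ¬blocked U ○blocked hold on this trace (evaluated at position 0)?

Walking from position 0: ○blocked first holds at position 2, and ¬blocked holds at every earlier position along the way, so ¬blocked U ○blocked holds.

Holds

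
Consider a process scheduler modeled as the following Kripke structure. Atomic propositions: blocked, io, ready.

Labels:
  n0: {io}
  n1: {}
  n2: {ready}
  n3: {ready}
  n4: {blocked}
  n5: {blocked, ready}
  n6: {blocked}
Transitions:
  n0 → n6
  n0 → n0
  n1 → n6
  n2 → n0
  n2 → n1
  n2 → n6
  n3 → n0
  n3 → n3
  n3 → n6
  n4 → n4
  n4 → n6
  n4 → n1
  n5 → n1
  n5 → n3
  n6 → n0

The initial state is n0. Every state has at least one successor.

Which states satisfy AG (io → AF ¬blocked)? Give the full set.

{n0, n1, n2, n3, n4, n5, n6}

States satisfying io → AF ¬blocked: {n0, n1, n2, n3, n4, n5, n6}.
States satisfying AG (io → AF ¬blocked): {n0, n1, n2, n3, n4, n5, n6}.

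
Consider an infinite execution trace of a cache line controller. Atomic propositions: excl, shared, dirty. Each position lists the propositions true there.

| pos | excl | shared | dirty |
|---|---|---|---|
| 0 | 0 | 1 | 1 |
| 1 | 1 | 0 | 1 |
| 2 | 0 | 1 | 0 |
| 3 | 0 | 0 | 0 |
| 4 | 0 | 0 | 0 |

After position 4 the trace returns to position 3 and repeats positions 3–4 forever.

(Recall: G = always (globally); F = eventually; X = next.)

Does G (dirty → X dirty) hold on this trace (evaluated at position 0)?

Does not hold

dirty → X dirty must hold at every position from 0 onward. It fails at position 1, so G (dirty → X dirty) is false.
Positions where dirty holds: 0, 1.
Check X dirty at each: 0→ok, 1→fails.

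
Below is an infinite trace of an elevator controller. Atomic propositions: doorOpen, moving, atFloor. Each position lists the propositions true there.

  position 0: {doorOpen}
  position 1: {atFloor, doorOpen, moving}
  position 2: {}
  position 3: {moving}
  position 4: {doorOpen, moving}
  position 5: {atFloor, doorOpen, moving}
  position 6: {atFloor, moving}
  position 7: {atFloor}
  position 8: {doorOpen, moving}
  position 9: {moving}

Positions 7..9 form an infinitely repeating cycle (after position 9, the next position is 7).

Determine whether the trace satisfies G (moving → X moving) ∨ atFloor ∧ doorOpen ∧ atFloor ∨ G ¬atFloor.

Violated

moving → X moving must hold at every position from 0 onward. It fails at position 1, so G (moving → X moving) is false.
Positions where moving holds: 1, 3, 4, 5, 6, 8, 9.
Check X moving at each: 1→fails, 3→ok, 4→ok, 5→ok, 6→fails, 8→ok, 9→fails.
At position 0: G (moving → X moving) is false; atFloor ∧ doorOpen ∧ atFloor ∨ G ¬atFloor is false; so G (moving → X moving) ∨ atFloor ∧ doorOpen ∧ atFloor ∨ G ¬atFloor is false.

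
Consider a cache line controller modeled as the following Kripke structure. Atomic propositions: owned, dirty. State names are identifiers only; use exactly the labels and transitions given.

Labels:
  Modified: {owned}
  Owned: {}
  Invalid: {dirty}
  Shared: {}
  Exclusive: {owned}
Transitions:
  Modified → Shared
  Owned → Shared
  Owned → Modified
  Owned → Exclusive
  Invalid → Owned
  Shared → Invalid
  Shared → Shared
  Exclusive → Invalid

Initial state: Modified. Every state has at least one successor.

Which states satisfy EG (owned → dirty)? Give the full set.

States satisfying owned → dirty: {Owned, Invalid, Shared}.
States satisfying EG (owned → dirty): {Owned, Invalid, Shared}.

{Owned, Invalid, Shared}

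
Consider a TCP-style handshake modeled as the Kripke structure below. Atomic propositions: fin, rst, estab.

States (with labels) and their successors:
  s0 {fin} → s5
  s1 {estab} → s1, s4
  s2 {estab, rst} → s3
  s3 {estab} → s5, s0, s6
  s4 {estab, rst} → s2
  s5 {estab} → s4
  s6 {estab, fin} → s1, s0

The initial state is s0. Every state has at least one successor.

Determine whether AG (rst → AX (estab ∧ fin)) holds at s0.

Does not hold

States satisfying rst → AX (estab ∧ fin): {s0, s1, s3, s5, s6}.
States satisfying AG (rst → AX (estab ∧ fin)): ∅.
s2 is reachable from s0 and violates rst → AX (estab ∧ fin), so AG fails at s0.
s0 ∉ Sat(AG (rst → AX (estab ∧ fin))).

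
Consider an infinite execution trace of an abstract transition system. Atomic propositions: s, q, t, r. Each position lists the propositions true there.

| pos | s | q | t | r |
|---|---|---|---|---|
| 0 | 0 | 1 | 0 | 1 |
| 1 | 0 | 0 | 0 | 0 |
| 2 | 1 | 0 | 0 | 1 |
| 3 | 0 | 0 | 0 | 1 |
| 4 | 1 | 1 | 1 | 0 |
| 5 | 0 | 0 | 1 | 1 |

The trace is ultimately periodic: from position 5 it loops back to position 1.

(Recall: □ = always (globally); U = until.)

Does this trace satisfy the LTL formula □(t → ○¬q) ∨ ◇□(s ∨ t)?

Yes

t → ○¬q holds at every position 0..5, and those are all positions ever visited, so □(t → ○¬q) holds.
Positions where t holds: 4, 5.
Check ○¬q at each: 4→ok, 5→ok.
□(s ∨ t) is false at every position 0..5, so it never becomes true and ◇□(s ∨ t) fails.
At position 0: □(t → ○¬q) is true; ◇□(s ∨ t) is false; so □(t → ○¬q) ∨ ◇□(s ∨ t) is true.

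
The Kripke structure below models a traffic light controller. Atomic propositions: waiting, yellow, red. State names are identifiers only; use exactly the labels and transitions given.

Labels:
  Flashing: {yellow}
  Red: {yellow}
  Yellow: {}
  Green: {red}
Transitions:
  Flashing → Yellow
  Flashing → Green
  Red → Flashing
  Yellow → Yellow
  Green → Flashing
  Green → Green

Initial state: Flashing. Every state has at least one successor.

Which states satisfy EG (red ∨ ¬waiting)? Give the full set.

{Flashing, Red, Yellow, Green}

States satisfying red ∨ ¬waiting: {Flashing, Red, Yellow, Green}.
States satisfying EG (red ∨ ¬waiting): {Flashing, Red, Yellow, Green}.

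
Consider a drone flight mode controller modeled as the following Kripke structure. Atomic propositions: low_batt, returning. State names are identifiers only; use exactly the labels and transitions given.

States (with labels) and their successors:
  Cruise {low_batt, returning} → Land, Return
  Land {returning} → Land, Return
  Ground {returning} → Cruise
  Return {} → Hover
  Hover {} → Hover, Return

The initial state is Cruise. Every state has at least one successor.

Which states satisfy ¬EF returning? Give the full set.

States satisfying returning: {Cruise, Land, Ground}.
States satisfying EF returning: {Cruise, Land, Ground}.
States satisfying ¬EF returning: {Return, Hover}.

{Return, Hover}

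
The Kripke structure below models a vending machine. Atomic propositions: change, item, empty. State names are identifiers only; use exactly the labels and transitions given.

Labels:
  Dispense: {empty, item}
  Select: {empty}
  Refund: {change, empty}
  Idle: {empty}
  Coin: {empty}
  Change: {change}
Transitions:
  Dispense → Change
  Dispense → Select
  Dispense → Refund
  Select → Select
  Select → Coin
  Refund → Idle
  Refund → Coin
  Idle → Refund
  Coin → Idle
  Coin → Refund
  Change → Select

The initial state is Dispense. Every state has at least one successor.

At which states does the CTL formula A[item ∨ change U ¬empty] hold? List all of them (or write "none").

{Change}

States satisfying item ∨ change: {Dispense, Refund, Change}.
States satisfying ¬empty: {Change}.
States satisfying A[item ∨ change U ¬empty]: {Change}.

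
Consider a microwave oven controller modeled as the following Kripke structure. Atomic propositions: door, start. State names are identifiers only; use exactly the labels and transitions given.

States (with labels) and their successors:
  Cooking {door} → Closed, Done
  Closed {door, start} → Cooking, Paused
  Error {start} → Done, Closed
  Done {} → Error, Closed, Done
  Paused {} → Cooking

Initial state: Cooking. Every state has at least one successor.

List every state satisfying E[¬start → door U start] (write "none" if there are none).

States satisfying ¬start → door: {Cooking, Closed, Error}.
States satisfying start: {Closed, Error}.
States satisfying E[¬start → door U start]: {Cooking, Closed, Error}.

{Cooking, Closed, Error}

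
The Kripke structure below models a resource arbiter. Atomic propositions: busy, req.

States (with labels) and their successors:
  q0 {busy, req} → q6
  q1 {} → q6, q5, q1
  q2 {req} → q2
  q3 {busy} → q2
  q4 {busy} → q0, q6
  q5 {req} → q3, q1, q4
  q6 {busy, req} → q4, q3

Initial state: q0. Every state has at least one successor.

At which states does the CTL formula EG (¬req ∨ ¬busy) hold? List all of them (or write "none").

{q1, q2, q3, q5}

States satisfying ¬req ∨ ¬busy: {q1, q2, q3, q4, q5}.
States satisfying EG (¬req ∨ ¬busy): {q1, q2, q3, q5}.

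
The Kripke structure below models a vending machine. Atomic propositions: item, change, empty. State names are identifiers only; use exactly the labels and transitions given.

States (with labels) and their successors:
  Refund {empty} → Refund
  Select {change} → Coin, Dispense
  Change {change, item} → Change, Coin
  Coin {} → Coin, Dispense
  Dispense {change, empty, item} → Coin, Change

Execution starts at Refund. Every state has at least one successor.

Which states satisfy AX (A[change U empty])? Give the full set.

{Refund}

States satisfying A[change U empty]: {Refund, Dispense}.
States satisfying AX (A[change U empty]): {Refund}.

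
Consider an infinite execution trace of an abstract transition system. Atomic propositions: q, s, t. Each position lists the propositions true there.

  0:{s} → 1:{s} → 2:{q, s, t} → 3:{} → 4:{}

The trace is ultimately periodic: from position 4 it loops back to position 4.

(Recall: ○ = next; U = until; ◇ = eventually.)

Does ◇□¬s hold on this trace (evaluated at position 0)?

□¬s holds at position 3, which is reachable from 0, so ◇□¬s holds.

Yes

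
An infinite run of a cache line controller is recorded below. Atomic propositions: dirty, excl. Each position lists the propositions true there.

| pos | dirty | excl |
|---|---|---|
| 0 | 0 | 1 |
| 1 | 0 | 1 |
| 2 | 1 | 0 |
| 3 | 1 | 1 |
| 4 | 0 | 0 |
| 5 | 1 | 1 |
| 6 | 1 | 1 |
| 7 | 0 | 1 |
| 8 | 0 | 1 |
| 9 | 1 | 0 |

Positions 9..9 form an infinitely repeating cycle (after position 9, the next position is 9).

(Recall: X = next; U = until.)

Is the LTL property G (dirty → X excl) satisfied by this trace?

Does not hold

dirty → X excl must hold at every position from 0 onward. It fails at position 3, so G (dirty → X excl) is false.
Positions where dirty holds: 2, 3, 5, 6, 9.
Check X excl at each: 2→ok, 3→fails, 5→ok, 6→ok, 9→fails.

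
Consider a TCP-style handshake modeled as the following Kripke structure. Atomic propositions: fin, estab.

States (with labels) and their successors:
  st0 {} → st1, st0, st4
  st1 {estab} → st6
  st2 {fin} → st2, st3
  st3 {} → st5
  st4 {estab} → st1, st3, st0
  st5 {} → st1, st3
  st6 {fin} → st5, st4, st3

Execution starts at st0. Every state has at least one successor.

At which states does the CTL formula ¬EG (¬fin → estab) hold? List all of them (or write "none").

States satisfying ¬fin → estab: {st1, st2, st4, st6}.
States satisfying EG (¬fin → estab): {st1, st2, st4, st6}.
States satisfying ¬EG (¬fin → estab): {st0, st3, st5}.

{st0, st3, st5}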